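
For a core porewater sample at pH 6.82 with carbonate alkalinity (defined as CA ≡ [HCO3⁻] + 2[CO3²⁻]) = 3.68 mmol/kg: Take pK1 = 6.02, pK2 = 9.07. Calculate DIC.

CA = [HCO3⁻] + 2[CO3²⁻] = (α₁ + 2α₂)·DIC
At pH 6.82: [H⁺]/K1 = 10^-0.80 = 0.15849, K2/[H⁺] = 10^-2.25 = 0.0056234
α₁ = 1/(1 + 0.15849 + 0.0056234) = 1/1.1641 = 0.8590; α₂ = α₁·K2/[H⁺] = 0.004831
α₁ + 2α₂ = 0.8687
DIC = CA / (α₁ + 2α₂) = 3.68 / 0.8687 = 4.24 mmol/kg

DIC = 4.24 mmol/kg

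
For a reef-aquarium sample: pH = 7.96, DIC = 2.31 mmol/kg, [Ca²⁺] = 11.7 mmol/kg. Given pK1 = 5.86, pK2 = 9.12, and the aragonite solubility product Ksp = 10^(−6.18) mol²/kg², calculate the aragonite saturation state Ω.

Ω = 2.63

α₂ = 1 / (1 + [H⁺]/K2 + [H⁺]²/(K1K2)) = 1 / (1 + 10^+1.16 + 10^-0.94)
   = 1 / (1 + 14.454 + 0.11482) = 1/15.569 = 0.06423
[CO3²⁻] = α₂ × DIC = 0.06423 × 2.31 = 0.1484 mmol/kg
Ksp = 10^(−6.18) = 6.607×10^-7
Ω = [Ca²⁺][CO3²⁻]/Ksp = (11.7×10^-3)(1.484×10^-4) / 6.607×10^-7 = 2.63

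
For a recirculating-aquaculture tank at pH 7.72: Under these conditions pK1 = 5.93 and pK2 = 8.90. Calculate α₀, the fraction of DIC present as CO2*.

α₀ = 1 / (1 + K1/[H⁺] + K1K2/[H⁺]²) = 1 / (1 + 10^+1.79 + 10^+0.61)
   = 1 / (1 + 61.660 + 4.0738) = 1/66.733 = 0.01499

α₀ = 0.0150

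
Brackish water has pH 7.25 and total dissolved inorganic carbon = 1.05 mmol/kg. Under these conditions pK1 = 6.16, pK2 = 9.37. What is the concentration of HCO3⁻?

α₁ = 1 / (1 + [H⁺]/K1 + K2/[H⁺]) = 1 / (1 + 10^-1.09 + 10^-2.12)
   = 1 / (1 + 0.081283 + 0.0075858) = 1/1.0889 = 0.9184
[HCO3⁻] = α₁ × DIC = 0.9184 × 1.05 = 0.964 mmol/kg

[HCO3⁻] = 0.964 mmol/kg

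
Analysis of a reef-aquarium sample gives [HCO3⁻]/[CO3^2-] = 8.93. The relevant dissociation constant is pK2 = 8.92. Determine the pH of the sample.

pH = 7.97

From K2 = [H⁺][CO3^2-]/[HCO3⁻]:  pH = pK2 − log₁₀([HCO3⁻]/[CO3^2-])
log₁₀(8.93) = +0.951
pH = 8.92 − (+0.951) = 7.97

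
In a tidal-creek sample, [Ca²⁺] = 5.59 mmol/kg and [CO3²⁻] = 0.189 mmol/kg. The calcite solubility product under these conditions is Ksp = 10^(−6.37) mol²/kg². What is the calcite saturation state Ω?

Ksp = 10^(−6.37) = 4.266×10^-7
Ω = [Ca²⁺][CO3²⁻]/Ksp = (5.59×10^-3)(0.189×10^-3) / 4.266×10^-7 = 2.48

Ω = 2.48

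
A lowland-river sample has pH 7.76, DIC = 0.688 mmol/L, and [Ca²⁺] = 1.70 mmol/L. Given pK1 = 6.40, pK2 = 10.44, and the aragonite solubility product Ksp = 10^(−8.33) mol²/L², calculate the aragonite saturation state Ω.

Ω = 0.500

α₂ = 1 / (1 + [H⁺]/K2 + [H⁺]²/(K1K2)) = 1 / (1 + 10^+2.68 + 10^+1.32)
   = 1 / (1 + 478.63 + 20.893) = 1/500.52 = 0.001998
[CO3²⁻] = α₂ × DIC = 0.001998 × 0.688 = 0.001375 mmol/L = 1.375 μmol/L
Ksp = 10^(−8.33) = 4.677×10^-9
Ω = [Ca²⁺][CO3²⁻]/Ksp = (1.70×10^-3)(1.375×10^-6) / 4.677×10^-9 = 0.500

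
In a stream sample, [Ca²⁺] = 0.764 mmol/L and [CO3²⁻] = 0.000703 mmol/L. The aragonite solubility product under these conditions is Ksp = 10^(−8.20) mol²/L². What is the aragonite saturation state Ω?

Ksp = 10^(−8.20) = 6.310×10^-9
Ω = [Ca²⁺][CO3²⁻]/Ksp = (0.764×10^-3)(0.000703×10^-3) / 6.310×10^-9 = 0.0851

Ω = 0.0851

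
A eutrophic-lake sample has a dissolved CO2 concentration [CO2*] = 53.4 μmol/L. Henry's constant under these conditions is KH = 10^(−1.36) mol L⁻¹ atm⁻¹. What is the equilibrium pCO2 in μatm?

pCO2 = 1220 μatm

KH = 10^(−1.36) = 4.365×10^-2 mol L⁻¹ atm⁻¹
pCO2 = [CO2*]/KH = 53.4×10^-6 / 4.365×10^-2 = 1.22×10^-3 atm = 1220 μatm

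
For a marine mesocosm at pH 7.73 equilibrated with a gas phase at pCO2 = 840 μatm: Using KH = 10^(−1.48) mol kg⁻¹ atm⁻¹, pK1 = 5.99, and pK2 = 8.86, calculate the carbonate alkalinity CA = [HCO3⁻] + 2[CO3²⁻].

[CO2*] = KH · pCO2 = 10^(−1.48) × 840×10^-6 = 2.782×10^-5 mol/kg
α₀ = 1/(1 + K1/[H⁺] + K1K2/[H⁺]²) = 1/(1 + 10^+1.74 + 10^+0.61) = 0.01666
DIC = [CO2*]/α₀ = 2.782×10^-5 / 0.01666 = 1.670 mmol/kg
CA = (α₁ + 2α₂)·DIC = (0.9155 + 2×0.06787) × 1.670 = 1.76 mmol/kg

CA = 1.76 mmol/kg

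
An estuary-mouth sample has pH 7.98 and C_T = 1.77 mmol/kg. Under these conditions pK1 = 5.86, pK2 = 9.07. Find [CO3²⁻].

α₂ = 1 / (1 + [H⁺]/K2 + [H⁺]²/(K1K2)) = 1 / (1 + 10^+1.09 + 10^-1.03)
   = 1 / (1 + 12.303 + 0.093325) = 1/13.396 = 0.07465
[CO3²⁻] = α₂ × DIC = 0.07465 × 1.77 = 0.132 mmol/kg

[CO3²⁻] = 0.132 mmol/kg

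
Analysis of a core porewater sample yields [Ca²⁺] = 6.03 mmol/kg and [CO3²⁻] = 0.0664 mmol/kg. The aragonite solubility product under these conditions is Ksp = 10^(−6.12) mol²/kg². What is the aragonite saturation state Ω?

Ω = 0.528

Ksp = 10^(−6.12) = 7.586×10^-7
Ω = [Ca²⁺][CO3²⁻]/Ksp = (6.03×10^-3)(0.0664×10^-3) / 7.586×10^-7 = 0.528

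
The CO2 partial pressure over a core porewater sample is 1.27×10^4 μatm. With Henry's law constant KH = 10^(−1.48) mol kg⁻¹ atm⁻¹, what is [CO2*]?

[CO2*] = 421 μmol/kg

KH = 10^(−1.48) = 3.311×10^-2 mol kg⁻¹ atm⁻¹
[CO2*] = KH · pCO2 = 3.311×10^-2 × 1.27×10^4×10^-6 atm = 4.21×10^-4 mol/kg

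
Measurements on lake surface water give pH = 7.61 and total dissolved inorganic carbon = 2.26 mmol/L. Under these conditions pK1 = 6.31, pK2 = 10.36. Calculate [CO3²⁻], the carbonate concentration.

[CO3²⁻] = 3.82 μmol/L

α₂ = 1 / (1 + [H⁺]/K2 + [H⁺]²/(K1K2)) = 1 / (1 + 10^+2.75 + 10^+1.45)
   = 1 / (1 + 562.34 + 28.184) = 1/591.53 = 0.001691
[CO3²⁻] = α₂ × DIC = 0.001691 × 2.26 = 0.00382 mmol/L = 3.82 μmol/L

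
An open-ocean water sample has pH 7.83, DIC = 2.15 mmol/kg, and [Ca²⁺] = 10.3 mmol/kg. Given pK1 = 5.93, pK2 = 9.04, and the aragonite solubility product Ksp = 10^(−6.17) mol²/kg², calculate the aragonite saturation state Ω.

Ω = 1.88

α₂ = 1 / (1 + [H⁺]/K2 + [H⁺]²/(K1K2)) = 1 / (1 + 10^+1.21 + 10^-0.69)
   = 1 / (1 + 16.218 + 0.20417) = 1/17.422 = 0.05740
[CO3²⁻] = α₂ × DIC = 0.05740 × 2.15 = 0.1234 mmol/kg
Ksp = 10^(−6.17) = 6.761×10^-7
Ω = [Ca²⁺][CO3²⁻]/Ksp = (10.3×10^-3)(1.234×10^-4) / 6.761×10^-7 = 1.88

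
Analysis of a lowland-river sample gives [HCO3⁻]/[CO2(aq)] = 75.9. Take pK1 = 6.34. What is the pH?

pH = 8.22

From K1 = [H⁺][HCO3⁻]/[CO2(aq)]:  pH = pK1 + log₁₀([HCO3⁻]/[CO2(aq)])
log₁₀(75.9) = +1.880
pH = 6.34 + (+1.880) = 8.22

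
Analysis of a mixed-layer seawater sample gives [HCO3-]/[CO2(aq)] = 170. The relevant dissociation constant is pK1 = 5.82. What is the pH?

pH = 8.05

From K1 = [H⁺][HCO3-]/[CO2(aq)]:  pH = pK1 + log₁₀([HCO3-]/[CO2(aq)])
log₁₀(170) = +2.230
pH = 5.82 + (+2.230) = 8.05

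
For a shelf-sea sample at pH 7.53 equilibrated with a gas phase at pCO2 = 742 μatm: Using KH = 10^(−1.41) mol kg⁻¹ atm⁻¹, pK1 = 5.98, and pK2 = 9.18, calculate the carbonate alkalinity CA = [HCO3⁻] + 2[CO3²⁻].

[CO2*] = KH · pCO2 = 10^(−1.41) × 742×10^-6 = 2.887×10^-5 mol/kg
α₀ = 1/(1 + K1/[H⁺] + K1K2/[H⁺]²) = 1/(1 + 10^+1.55 + 10^-0.10) = 0.02683
DIC = [CO2*]/α₀ = 2.887×10^-5 / 0.02683 = 1.076 mmol/kg
CA = (α₁ + 2α₂)·DIC = (0.9519 + 2×0.02131) × 1.076 = 1.07 mmol/kg

CA = 1.07 mmol/kg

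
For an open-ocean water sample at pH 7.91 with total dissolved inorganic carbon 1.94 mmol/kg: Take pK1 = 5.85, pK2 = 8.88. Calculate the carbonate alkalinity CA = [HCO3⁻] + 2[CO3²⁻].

CA = [HCO3⁻] + 2[CO3²⁻] = (α₁ + 2α₂)·DIC
At pH 7.91: [H⁺]/K1 = 10^-2.06 = 0.0087096, K2/[H⁺] = 10^-0.97 = 0.10715
α₁ = 1/(1 + 0.0087096 + 0.10715) = 1/1.1159 = 0.8962; α₂ = α₁·K2/[H⁺] = 0.09603
α₁ + 2α₂ = 1.0882
CA = 1.0882 × 1.94 = 2.11 mmol/kg

CA = 2.11 mmol/kg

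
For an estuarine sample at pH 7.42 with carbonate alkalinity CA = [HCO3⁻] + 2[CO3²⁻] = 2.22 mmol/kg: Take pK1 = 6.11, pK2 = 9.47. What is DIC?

DIC = 2.31 mmol/kg

CA = [HCO3⁻] + 2[CO3²⁻] = (α₁ + 2α₂)·DIC
At pH 7.42: [H⁺]/K1 = 10^-1.31 = 0.048978, K2/[H⁺] = 10^-2.05 = 0.0089125
α₁ = 1/(1 + 0.048978 + 0.0089125) = 1/1.0579 = 0.9453; α₂ = α₁·K2/[H⁺] = 0.008425
α₁ + 2α₂ = 0.9621
DIC = CA / (α₁ + 2α₂) = 2.22 / 0.9621 = 2.31 mmol/kg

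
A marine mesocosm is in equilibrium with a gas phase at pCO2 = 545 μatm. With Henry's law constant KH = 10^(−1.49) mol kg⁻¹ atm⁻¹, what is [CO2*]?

[CO2*] = 17.6 μmol/kg

KH = 10^(−1.49) = 3.236×10^-2 mol kg⁻¹ atm⁻¹
[CO2*] = KH · pCO2 = 3.236×10^-2 × 545×10^-6 atm = 1.76×10^-5 mol/kg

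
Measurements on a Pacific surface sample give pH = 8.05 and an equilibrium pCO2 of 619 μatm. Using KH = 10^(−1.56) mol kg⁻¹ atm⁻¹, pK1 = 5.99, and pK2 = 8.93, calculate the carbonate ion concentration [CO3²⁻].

[CO3²⁻] = 0.258 mmol/kg

[CO2*] = KH · pCO2 = 10^(−1.56) × 619×10^-6 = 1.705×10^-5 mol/kg
α₀ = 1/(1 + K1/[H⁺] + K1K2/[H⁺]²) = 1/(1 + 10^+2.06 + 10^+1.18) = 0.007636
DIC = [CO2*]/α₀ = 1.705×10^-5 / 0.007636 = 2.233 mmol/kg
[CO3²⁻] = α₂·DIC; α₂ = 0.1156, so [CO3²⁻] = 0.1156 × 2.233 = 0.258 mmol/kg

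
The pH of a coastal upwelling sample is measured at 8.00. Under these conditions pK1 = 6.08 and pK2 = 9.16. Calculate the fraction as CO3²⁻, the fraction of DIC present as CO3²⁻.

α₂ = 1 / (1 + [H⁺]/K2 + [H⁺]²/(K1K2)) = 1 / (1 + 10^+1.16 + 10^-0.76)
   = 1 / (1 + 14.454 + 0.17378) = 1/15.628 = 0.06399

α₂ = 0.0640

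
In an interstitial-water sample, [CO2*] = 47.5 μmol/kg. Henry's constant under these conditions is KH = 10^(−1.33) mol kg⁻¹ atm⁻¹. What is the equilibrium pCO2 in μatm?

pCO2 = 1020 μatm

KH = 10^(−1.33) = 4.677×10^-2 mol kg⁻¹ atm⁻¹
pCO2 = [CO2*]/KH = 47.5×10^-6 / 4.677×10^-2 = 1.02×10^-3 atm = 1020 μatm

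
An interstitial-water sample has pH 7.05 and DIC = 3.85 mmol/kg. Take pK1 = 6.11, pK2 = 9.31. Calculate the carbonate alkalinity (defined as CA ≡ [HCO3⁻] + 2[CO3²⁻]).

CA = 3.47 mmol/kg

CA = [HCO3⁻] + 2[CO3²⁻] = (α₁ + 2α₂)·DIC
At pH 7.05: [H⁺]/K1 = 10^-0.94 = 0.11482, K2/[H⁺] = 10^-2.26 = 0.0054954
α₁ = 1/(1 + 0.11482 + 0.0054954) = 1/1.1203 = 0.8926; α₂ = α₁·K2/[H⁺] = 0.004905
α₁ + 2α₂ = 0.9024
CA = 0.9024 × 3.85 = 3.47 mmol/kg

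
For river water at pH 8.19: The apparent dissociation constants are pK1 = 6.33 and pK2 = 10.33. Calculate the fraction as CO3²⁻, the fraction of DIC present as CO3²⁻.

α₂ = 1 / (1 + [H⁺]/K2 + [H⁺]²/(K1K2)) = 1 / (1 + 10^+2.14 + 10^+0.28)
   = 1 / (1 + 138.04 + 1.9055) = 1/140.94 = 0.007095

α₂ = 0.00710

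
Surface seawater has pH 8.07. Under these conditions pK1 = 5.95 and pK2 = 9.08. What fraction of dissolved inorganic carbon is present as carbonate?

α₂ = 0.0884

α₂ = 1 / (1 + [H⁺]/K2 + [H⁺]²/(K1K2)) = 1 / (1 + 10^+1.01 + 10^-1.11)
   = 1 / (1 + 10.233 + 0.077625) = 1/11.311 = 0.08841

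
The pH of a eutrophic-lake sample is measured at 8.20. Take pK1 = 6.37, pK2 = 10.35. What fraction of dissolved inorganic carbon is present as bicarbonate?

α₁ = 0.979

α₁ = 1 / (1 + [H⁺]/K1 + K2/[H⁺]) = 1 / (1 + 10^-1.83 + 10^-2.15)
   = 1 / (1 + 0.014791 + 0.0070795) = 1/1.0219 = 0.9786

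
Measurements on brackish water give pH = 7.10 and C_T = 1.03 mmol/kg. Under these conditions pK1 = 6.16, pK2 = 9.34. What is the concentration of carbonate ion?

[CO3²⁻] = 5.29 μmol/kg

α₂ = 1 / (1 + [H⁺]/K2 + [H⁺]²/(K1K2)) = 1 / (1 + 10^+2.24 + 10^+1.30)
   = 1 / (1 + 173.78 + 19.953) = 1/194.73 = 0.005135
[CO3²⁻] = α₂ × DIC = 0.005135 × 1.03 = 0.00529 mmol/kg = 5.29 μmol/kg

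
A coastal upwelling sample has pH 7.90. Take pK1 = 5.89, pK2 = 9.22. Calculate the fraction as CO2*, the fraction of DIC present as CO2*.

α₀ = 0.00924

α₀ = 1 / (1 + K1/[H⁺] + K1K2/[H⁺]²) = 1 / (1 + 10^+2.01 + 10^+0.69)
   = 1 / (1 + 102.33 + 4.8978) = 1/108.23 = 0.009240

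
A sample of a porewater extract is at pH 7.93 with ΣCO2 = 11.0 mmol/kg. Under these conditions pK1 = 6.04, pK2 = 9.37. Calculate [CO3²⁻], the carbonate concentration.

[CO3²⁻] = 0.381 mmol/kg

α₂ = 1 / (1 + [H⁺]/K2 + [H⁺]²/(K1K2)) = 1 / (1 + 10^+1.44 + 10^-0.45)
   = 1 / (1 + 27.542 + 0.35481) = 1/28.897 = 0.03461
[CO3²⁻] = α₂ × DIC = 0.03461 × 11.0 = 0.381 mmol/kg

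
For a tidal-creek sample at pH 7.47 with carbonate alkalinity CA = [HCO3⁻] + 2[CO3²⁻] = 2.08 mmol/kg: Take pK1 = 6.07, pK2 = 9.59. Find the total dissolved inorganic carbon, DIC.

CA = [HCO3⁻] + 2[CO3²⁻] = (α₁ + 2α₂)·DIC
At pH 7.47: [H⁺]/K1 = 10^-1.40 = 0.039811, K2/[H⁺] = 10^-2.12 = 0.0075858
α₁ = 1/(1 + 0.039811 + 0.0075858) = 1/1.0474 = 0.9547; α₂ = α₁·K2/[H⁺] = 0.007243
α₁ + 2α₂ = 0.9692
DIC = CA / (α₁ + 2α₂) = 2.08 / 0.9692 = 2.15 mmol/kg

DIC = 2.15 mmol/kg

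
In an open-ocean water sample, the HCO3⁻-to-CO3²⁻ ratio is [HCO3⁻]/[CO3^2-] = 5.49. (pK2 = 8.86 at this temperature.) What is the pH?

From K2 = [H⁺][CO3^2-]/[HCO3⁻]:  pH = pK2 − log₁₀([HCO3⁻]/[CO3^2-])
log₁₀(5.49) = +0.740
pH = 8.86 − (+0.740) = 8.12

pH = 8.12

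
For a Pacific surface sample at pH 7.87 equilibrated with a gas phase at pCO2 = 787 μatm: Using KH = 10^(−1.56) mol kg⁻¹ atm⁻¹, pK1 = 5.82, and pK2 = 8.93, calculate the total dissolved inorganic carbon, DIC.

DIC = 2.67 mmol/kg

[CO2*] = KH · pCO2 = 10^(−1.56) × 787×10^-6 = 2.168×10^-5 mol/kg
α₀ = 1/(1 + K1/[H⁺] + K1K2/[H⁺]²) = 1/(1 + 10^+2.05 + 10^+0.99) = 0.008132
DIC = [CO2*]/α₀ = 2.168×10^-5 / 0.008132 = 2.67 mmol/kg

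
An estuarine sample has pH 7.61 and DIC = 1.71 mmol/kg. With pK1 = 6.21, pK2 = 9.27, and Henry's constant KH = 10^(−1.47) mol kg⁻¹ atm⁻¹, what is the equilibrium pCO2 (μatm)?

pCO2 = 1890 μatm

α₀ = 1 / (1 + K1/[H⁺] + K1K2/[H⁺]²) = 1 / (1 + 10^+1.40 + 10^-0.26)
   = 1 / (1 + 25.119 + 0.54954) = 1/26.668 = 0.03750
[CO2*] = α₀ × DIC = 0.03750 × 1.71 = 0.06412 mmol/kg
pCO2 = [CO2*]/KH = 6.412×10^-5 / 3.388×10^-2 = 1890 μatm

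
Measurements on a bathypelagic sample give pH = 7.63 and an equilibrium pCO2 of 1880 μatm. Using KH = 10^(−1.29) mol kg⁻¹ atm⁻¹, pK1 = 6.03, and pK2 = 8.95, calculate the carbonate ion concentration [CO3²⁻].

[CO3²⁻] = 0.184 mmol/kg

[CO2*] = KH · pCO2 = 10^(−1.29) × 1880×10^-6 = 9.642×10^-5 mol/kg
α₀ = 1/(1 + K1/[H⁺] + K1K2/[H⁺]²) = 1/(1 + 10^+1.60 + 10^+0.28) = 0.02341
DIC = [CO2*]/α₀ = 9.642×10^-5 / 0.02341 = 4.119 mmol/kg
[CO3²⁻] = α₂·DIC; α₂ = 0.04461, so [CO3²⁻] = 0.04461 × 4.119 = 0.184 mmol/kg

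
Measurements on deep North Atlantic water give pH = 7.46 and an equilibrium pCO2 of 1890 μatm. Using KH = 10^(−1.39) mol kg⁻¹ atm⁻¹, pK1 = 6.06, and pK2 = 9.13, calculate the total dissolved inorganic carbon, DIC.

[CO2*] = KH · pCO2 = 10^(−1.39) × 1890×10^-6 = 7.699×10^-5 mol/kg
α₀ = 1/(1 + K1/[H⁺] + K1K2/[H⁺]²) = 1/(1 + 10^+1.40 + 10^-0.27) = 0.03752
DIC = [CO2*]/α₀ = 7.699×10^-5 / 0.03752 = 2.05 mmol/kg

DIC = 2.05 mmol/kg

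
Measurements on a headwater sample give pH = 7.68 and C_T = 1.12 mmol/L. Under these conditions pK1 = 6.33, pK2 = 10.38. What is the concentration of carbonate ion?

[CO3²⁻] = 2.14 μmol/L

α₂ = 1 / (1 + [H⁺]/K2 + [H⁺]²/(K1K2)) = 1 / (1 + 10^+2.70 + 10^+1.35)
   = 1 / (1 + 501.19 + 22.387) = 1/524.57 = 0.001906
[CO3²⁻] = α₂ × DIC = 0.001906 × 1.12 = 0.00214 mmol/L = 2.14 μmol/L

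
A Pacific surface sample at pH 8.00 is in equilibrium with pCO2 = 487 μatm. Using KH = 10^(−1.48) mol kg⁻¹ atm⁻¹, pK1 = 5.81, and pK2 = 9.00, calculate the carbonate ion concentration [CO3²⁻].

[CO2*] = KH · pCO2 = 10^(−1.48) × 487×10^-6 = 1.613×10^-5 mol/kg
α₀ = 1/(1 + K1/[H⁺] + K1K2/[H⁺]²) = 1/(1 + 10^+2.19 + 10^+1.19) = 0.005835
DIC = [CO2*]/α₀ = 1.613×10^-5 / 0.005835 = 2.764 mmol/kg
[CO3²⁻] = α₂·DIC; α₂ = 0.09038, so [CO3²⁻] = 0.09038 × 2.764 = 0.250 mmol/kg

[CO3²⁻] = 0.250 mmol/kg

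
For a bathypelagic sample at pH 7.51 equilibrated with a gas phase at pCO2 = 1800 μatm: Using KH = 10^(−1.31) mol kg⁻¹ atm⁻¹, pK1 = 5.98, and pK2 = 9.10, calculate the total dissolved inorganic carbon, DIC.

DIC = 3.15 mmol/kg

[CO2*] = KH · pCO2 = 10^(−1.31) × 1800×10^-6 = 8.816×10^-5 mol/kg
α₀ = 1/(1 + K1/[H⁺] + K1K2/[H⁺]²) = 1/(1 + 10^+1.53 + 10^-0.06) = 0.02797
DIC = [CO2*]/α₀ = 8.816×10^-5 / 0.02797 = 3.15 mmol/kg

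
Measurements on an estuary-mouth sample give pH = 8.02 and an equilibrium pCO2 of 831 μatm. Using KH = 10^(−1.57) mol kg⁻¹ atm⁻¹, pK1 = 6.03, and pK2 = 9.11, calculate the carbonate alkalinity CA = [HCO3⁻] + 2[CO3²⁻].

CA = 2.54 mmol/kg

[CO2*] = KH · pCO2 = 10^(−1.57) × 831×10^-6 = 2.237×10^-5 mol/kg
α₀ = 1/(1 + K1/[H⁺] + K1K2/[H⁺]²) = 1/(1 + 10^+1.99 + 10^+0.90) = 0.009375
DIC = [CO2*]/α₀ = 2.237×10^-5 / 0.009375 = 2.386 mmol/kg
CA = (α₁ + 2α₂)·DIC = (0.9162 + 2×0.07447) × 2.386 = 2.54 mmol/kg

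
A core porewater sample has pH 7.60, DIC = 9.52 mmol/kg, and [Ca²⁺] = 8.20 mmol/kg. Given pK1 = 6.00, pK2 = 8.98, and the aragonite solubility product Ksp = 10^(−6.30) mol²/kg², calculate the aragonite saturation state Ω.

α₂ = 1 / (1 + [H⁺]/K2 + [H⁺]²/(K1K2)) = 1 / (1 + 10^+1.38 + 10^-0.22)
   = 1 / (1 + 23.988 + 0.60256) = 1/25.591 = 0.03908
[CO3²⁻] = α₂ × DIC = 0.03908 × 9.52 = 0.3720 mmol/kg
Ksp = 10^(−6.30) = 5.012×10^-7
Ω = [Ca²⁺][CO3²⁻]/Ksp = (8.20×10^-3)(3.720×10^-4) / 5.012×10^-7 = 6.09

Ω = 6.09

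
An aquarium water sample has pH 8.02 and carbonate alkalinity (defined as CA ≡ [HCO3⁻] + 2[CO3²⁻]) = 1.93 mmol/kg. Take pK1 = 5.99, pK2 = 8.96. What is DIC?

CA = [HCO3⁻] + 2[CO3²⁻] = (α₁ + 2α₂)·DIC
At pH 8.02: [H⁺]/K1 = 10^-2.03 = 0.0093325, K2/[H⁺] = 10^-0.94 = 0.11482
α₁ = 1/(1 + 0.0093325 + 0.11482) = 1/1.1241 = 0.8896; α₂ = α₁·K2/[H⁺] = 0.1021
α₁ + 2α₂ = 1.0938
DIC = CA / (α₁ + 2α₂) = 1.93 / 1.0938 = 1.76 mmol/kg

DIC = 1.76 mmol/kg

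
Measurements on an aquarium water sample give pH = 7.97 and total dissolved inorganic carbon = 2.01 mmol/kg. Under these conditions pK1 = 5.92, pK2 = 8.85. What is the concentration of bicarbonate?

[HCO3⁻] = 1.76 mmol/kg

α₁ = 1 / (1 + [H⁺]/K1 + K2/[H⁺]) = 1 / (1 + 10^-2.05 + 10^-0.88)
   = 1 / (1 + 0.0089125 + 0.13183) = 1/1.1407 = 0.8766
[HCO3⁻] = α₁ × DIC = 0.8766 × 2.01 = 1.76 mmol/kg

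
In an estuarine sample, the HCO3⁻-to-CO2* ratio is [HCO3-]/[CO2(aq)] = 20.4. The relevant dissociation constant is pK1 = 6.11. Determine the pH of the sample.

From K1 = [H⁺][HCO3-]/[CO2(aq)]:  pH = pK1 + log₁₀([HCO3-]/[CO2(aq)])
log₁₀(20.4) = +1.310
pH = 6.11 + (+1.310) = 7.42

pH = 7.42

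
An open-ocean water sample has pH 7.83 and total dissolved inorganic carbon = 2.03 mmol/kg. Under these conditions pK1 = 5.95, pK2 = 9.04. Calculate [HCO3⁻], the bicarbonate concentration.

α₁ = 1 / (1 + [H⁺]/K1 + K2/[H⁺]) = 1 / (1 + 10^-1.88 + 10^-1.21)
   = 1 / (1 + 0.013183 + 0.061660) = 1/1.0748 = 0.9304
[HCO3⁻] = α₁ × DIC = 0.9304 × 2.03 = 1.89 mmol/kg

[HCO3⁻] = 1.89 mmol/kg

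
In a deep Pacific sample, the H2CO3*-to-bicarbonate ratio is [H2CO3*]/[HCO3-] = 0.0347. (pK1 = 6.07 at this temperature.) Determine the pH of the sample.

From K1 = [H⁺][HCO3-]/[H2CO3*]:  pH = pK1 − log₁₀([H2CO3*]/[HCO3-])
log₁₀(0.0347) = -1.460
pH = 6.07 − (-1.460) = 7.53

pH = 7.53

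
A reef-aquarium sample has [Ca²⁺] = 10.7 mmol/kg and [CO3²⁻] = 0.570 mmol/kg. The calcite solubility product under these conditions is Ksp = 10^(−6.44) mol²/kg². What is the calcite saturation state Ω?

Ksp = 10^(−6.44) = 3.631×10^-7
Ω = [Ca²⁺][CO3²⁻]/Ksp = (10.7×10^-3)(0.570×10^-3) / 3.631×10^-7 = 16.8

Ω = 16.8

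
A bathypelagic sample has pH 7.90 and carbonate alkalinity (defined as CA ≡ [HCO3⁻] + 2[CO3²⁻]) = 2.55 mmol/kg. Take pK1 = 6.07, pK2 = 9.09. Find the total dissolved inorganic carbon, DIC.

DIC = 2.44 mmol/kg

CA = [HCO3⁻] + 2[CO3²⁻] = (α₁ + 2α₂)·DIC
At pH 7.90: [H⁺]/K1 = 10^-1.83 = 0.014791, K2/[H⁺] = 10^-1.19 = 0.064565
α₁ = 1/(1 + 0.014791 + 0.064565) = 1/1.0794 = 0.9265; α₂ = α₁·K2/[H⁺] = 0.05982
α₁ + 2α₂ = 1.0461
DIC = CA / (α₁ + 2α₂) = 2.55 / 1.0461 = 2.44 mmol/kg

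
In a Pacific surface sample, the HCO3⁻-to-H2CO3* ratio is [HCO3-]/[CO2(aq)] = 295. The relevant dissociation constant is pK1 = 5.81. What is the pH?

From K1 = [H⁺][HCO3-]/[CO2(aq)]:  pH = pK1 + log₁₀([HCO3-]/[CO2(aq)])
log₁₀(295) = +2.470
pH = 5.81 + (+2.470) = 8.28

pH = 8.28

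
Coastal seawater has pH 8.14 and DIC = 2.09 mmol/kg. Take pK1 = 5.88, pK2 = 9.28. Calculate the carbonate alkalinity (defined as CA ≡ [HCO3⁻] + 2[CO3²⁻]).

CA = [HCO3⁻] + 2[CO3²⁻] = (α₁ + 2α₂)·DIC
At pH 8.14: [H⁺]/K1 = 10^-2.26 = 0.0054954, K2/[H⁺] = 10^-1.14 = 0.072444
α₁ = 1/(1 + 0.0054954 + 0.072444) = 1/1.0779 = 0.9277; α₂ = α₁·K2/[H⁺] = 0.06721
α₁ + 2α₂ = 1.0621
CA = 1.0621 × 2.09 = 2.22 mmol/kg

CA = 2.22 mmol/kg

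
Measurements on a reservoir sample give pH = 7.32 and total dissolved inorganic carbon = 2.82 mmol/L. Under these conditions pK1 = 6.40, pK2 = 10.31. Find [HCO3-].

[HCO3⁻] = 2.52 mmol/L

α₁ = 1 / (1 + [H⁺]/K1 + K2/[H⁺]) = 1 / (1 + 10^-0.92 + 10^-2.99)
   = 1 / (1 + 0.12023 + 0.0010233) = 1/1.1212 = 0.8919
[HCO3⁻] = α₁ × DIC = 0.8919 × 2.82 = 2.52 mmol/L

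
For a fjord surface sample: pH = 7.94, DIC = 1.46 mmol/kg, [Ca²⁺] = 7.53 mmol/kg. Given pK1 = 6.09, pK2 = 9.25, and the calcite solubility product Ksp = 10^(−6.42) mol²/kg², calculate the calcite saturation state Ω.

α₂ = 1 / (1 + [H⁺]/K2 + [H⁺]²/(K1K2)) = 1 / (1 + 10^+1.31 + 10^-0.54)
   = 1 / (1 + 20.417 + 0.28840) = 1/21.706 = 0.04607
[CO3²⁻] = α₂ × DIC = 0.04607 × 1.46 = 0.06726 mmol/kg
Ksp = 10^(−6.42) = 3.802×10^-7
Ω = [Ca²⁺][CO3²⁻]/Ksp = (7.53×10^-3)(6.726×10^-5) / 3.802×10^-7 = 1.33

Ω = 1.33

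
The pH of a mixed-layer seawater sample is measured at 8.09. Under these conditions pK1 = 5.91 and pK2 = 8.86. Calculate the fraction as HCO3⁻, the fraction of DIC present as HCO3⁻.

α₁ = 1 / (1 + [H⁺]/K1 + K2/[H⁺]) = 1 / (1 + 10^-2.18 + 10^-0.77)
   = 1 / (1 + 0.0066069 + 0.16982) = 1/1.1764 = 0.8500

α₁ = 0.850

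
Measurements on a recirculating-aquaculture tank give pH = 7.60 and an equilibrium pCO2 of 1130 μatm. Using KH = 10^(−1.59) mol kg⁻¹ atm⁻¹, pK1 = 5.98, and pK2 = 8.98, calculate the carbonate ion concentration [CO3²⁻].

[CO3²⁻] = 0.0505 mmol/kg

[CO2*] = KH · pCO2 = 10^(−1.59) × 1130×10^-6 = 2.905×10^-5 mol/kg
α₀ = 1/(1 + K1/[H⁺] + K1K2/[H⁺]²) = 1/(1 + 10^+1.62 + 10^+0.24) = 0.02251
DIC = [CO2*]/α₀ = 2.905×10^-5 / 0.02251 = 1.290 mmol/kg
[CO3²⁻] = α₂·DIC; α₂ = 0.03912, so [CO3²⁻] = 0.03912 × 1.290 = 0.0505 mmol/kg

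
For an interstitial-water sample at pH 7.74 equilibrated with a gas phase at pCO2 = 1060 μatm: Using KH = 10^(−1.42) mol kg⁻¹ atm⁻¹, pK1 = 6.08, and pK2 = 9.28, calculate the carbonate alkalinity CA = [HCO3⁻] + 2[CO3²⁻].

[CO2*] = KH · pCO2 = 10^(−1.42) × 1060×10^-6 = 4.030×10^-5 mol/kg
α₀ = 1/(1 + K1/[H⁺] + K1K2/[H⁺]²) = 1/(1 + 10^+1.66 + 10^+0.12) = 0.02082
DIC = [CO2*]/α₀ = 4.030×10^-5 / 0.02082 = 1.935 mmol/kg
CA = (α₁ + 2α₂)·DIC = (0.9517 + 2×0.02745) × 1.935 = 1.95 mmol/kg

CA = 1.95 mmol/kg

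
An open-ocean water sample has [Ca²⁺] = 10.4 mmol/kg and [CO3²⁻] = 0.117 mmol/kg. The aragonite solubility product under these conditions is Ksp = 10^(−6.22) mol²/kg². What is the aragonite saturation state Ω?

Ω = 2.02

Ksp = 10^(−6.22) = 6.026×10^-7
Ω = [Ca²⁺][CO3²⁻]/Ksp = (10.4×10^-3)(0.117×10^-3) / 6.026×10^-7 = 2.02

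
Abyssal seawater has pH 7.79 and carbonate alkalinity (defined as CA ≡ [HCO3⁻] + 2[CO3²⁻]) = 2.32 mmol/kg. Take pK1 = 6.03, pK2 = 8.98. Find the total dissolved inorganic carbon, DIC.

CA = [HCO3⁻] + 2[CO3²⁻] = (α₁ + 2α₂)·DIC
At pH 7.79: [H⁺]/K1 = 10^-1.76 = 0.017378, K2/[H⁺] = 10^-1.19 = 0.064565
α₁ = 1/(1 + 0.017378 + 0.064565) = 1/1.0819 = 0.9243; α₂ = α₁·K2/[H⁺] = 0.05968
α₁ + 2α₂ = 1.0436
DIC = CA / (α₁ + 2α₂) = 2.32 / 1.0436 = 2.22 mmol/kg

DIC = 2.22 mmol/kg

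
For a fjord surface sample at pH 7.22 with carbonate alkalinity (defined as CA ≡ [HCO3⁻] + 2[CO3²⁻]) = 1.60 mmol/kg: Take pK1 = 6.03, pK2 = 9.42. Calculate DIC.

CA = [HCO3⁻] + 2[CO3²⁻] = (α₁ + 2α₂)·DIC
At pH 7.22: [H⁺]/K1 = 10^-1.19 = 0.064565, K2/[H⁺] = 10^-2.20 = 0.0063096
α₁ = 1/(1 + 0.064565 + 0.0063096) = 1/1.0709 = 0.9338; α₂ = α₁·K2/[H⁺] = 0.005892
α₁ + 2α₂ = 0.9456
DIC = CA / (α₁ + 2α₂) = 1.60 / 0.9456 = 1.69 mmol/kg

DIC = 1.69 mmol/kg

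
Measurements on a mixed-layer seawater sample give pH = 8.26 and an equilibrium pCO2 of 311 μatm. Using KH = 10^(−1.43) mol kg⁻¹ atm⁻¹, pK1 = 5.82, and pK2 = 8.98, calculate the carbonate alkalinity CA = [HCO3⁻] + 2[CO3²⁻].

[CO2*] = KH · pCO2 = 10^(−1.43) × 311×10^-6 = 1.155×10^-5 mol/kg
α₀ = 1/(1 + K1/[H⁺] + K1K2/[H⁺]²) = 1/(1 + 10^+2.44 + 10^+1.72) = 0.003040
DIC = [CO2*]/α₀ = 1.155×10^-5 / 0.003040 = 3.800 mmol/kg
CA = (α₁ + 2α₂)·DIC = (0.8374 + 2×0.1596) × 3.800 = 4.40 mmol/kg

CA = 4.40 mmol/kg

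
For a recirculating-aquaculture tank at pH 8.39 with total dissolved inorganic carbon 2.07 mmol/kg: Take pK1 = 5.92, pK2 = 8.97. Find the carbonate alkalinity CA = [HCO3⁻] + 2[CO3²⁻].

CA = 2.49 mmol/kg

CA = [HCO3⁻] + 2[CO3²⁻] = (α₁ + 2α₂)·DIC
At pH 8.39: [H⁺]/K1 = 10^-2.47 = 0.0033884, K2/[H⁺] = 10^-0.58 = 0.26303
α₁ = 1/(1 + 0.0033884 + 0.26303) = 1/1.2664 = 0.7896; α₂ = α₁·K2/[H⁺] = 0.2077
α₁ + 2α₂ = 1.2050
CA = 1.2050 × 2.07 = 2.49 mmol/kg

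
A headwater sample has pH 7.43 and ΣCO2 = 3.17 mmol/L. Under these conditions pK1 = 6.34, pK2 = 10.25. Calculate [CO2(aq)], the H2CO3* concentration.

α₀ = 1 / (1 + K1/[H⁺] + K1K2/[H⁺]²) = 1 / (1 + 10^+1.09 + 10^-1.73)
   = 1 / (1 + 12.303 + 0.018621) = 1/13.321 = 0.07507
[CO2*] = α₀ × DIC = 0.07507 × 3.17 = 0.238 mmol/L

[CO2*] = 0.238 mmol/L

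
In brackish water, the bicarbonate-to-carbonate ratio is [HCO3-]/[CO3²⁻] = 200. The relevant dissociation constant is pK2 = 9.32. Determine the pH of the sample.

From K2 = [H⁺][CO3²⁻]/[HCO3-]:  pH = pK2 − log₁₀([HCO3-]/[CO3²⁻])
log₁₀(200) = +2.301
pH = 9.32 − (+2.301) = 7.02

pH = 7.02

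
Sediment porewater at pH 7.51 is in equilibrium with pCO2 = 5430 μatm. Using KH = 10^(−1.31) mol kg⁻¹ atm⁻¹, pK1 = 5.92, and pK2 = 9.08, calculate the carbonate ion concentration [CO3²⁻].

[CO3²⁻] = 0.278 mmol/kg

[CO2*] = KH · pCO2 = 10^(−1.31) × 5430×10^-6 = 2.659×10^-4 mol/kg
α₀ = 1/(1 + K1/[H⁺] + K1K2/[H⁺]²) = 1/(1 + 10^+1.59 + 10^+0.02) = 0.02442
DIC = [CO2*]/α₀ = 2.659×10^-4 / 0.02442 = 10.89 mmol/kg
[CO3²⁻] = α₂·DIC; α₂ = 0.02557, so [CO3²⁻] = 0.02557 × 10.89 = 0.278 mmol/kg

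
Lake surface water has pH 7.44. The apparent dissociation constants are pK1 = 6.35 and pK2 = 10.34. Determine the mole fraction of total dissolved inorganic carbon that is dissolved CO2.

α₀ = 1 / (1 + K1/[H⁺] + K1K2/[H⁺]²) = 1 / (1 + 10^+1.09 + 10^-1.81)
   = 1 / (1 + 12.303 + 0.015488) = 1/13.318 = 0.07509

α₀ = 0.0751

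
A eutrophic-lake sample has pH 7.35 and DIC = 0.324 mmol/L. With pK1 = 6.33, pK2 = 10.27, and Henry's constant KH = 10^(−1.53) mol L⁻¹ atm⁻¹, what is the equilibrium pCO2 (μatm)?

pCO2 = 956 μatm

α₀ = 1 / (1 + K1/[H⁺] + K1K2/[H⁺]²) = 1 / (1 + 10^+1.02 + 10^-1.90)
   = 1 / (1 + 10.471 + 0.012589) = 1/11.484 = 0.08708
[CO2*] = α₀ × DIC = 0.08708 × 0.324 = 0.02821 mmol/L
pCO2 = [CO2*]/KH = 2.821×10^-5 / 2.951×10^-2 = 956 μatm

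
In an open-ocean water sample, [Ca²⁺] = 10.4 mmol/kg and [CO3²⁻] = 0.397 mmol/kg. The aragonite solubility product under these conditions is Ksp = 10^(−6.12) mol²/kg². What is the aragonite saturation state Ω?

Ksp = 10^(−6.12) = 7.586×10^-7
Ω = [Ca²⁺][CO3²⁻]/Ksp = (10.4×10^-3)(0.397×10^-3) / 7.586×10^-7 = 5.44

Ω = 5.44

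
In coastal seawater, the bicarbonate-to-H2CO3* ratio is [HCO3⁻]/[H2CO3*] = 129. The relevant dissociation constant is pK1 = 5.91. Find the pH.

pH = 8.02

From K1 = [H⁺][HCO3⁻]/[H2CO3*]:  pH = pK1 + log₁₀([HCO3⁻]/[H2CO3*])
log₁₀(129) = +2.111
pH = 5.91 + (+2.111) = 8.02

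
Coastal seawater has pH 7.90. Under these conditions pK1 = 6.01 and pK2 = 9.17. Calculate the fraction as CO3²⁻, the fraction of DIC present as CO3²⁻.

α₂ = 0.0504

α₂ = 1 / (1 + [H⁺]/K2 + [H⁺]²/(K1K2)) = 1 / (1 + 10^+1.27 + 10^-0.62)
   = 1 / (1 + 18.621 + 0.23988) = 1/19.861 = 0.05035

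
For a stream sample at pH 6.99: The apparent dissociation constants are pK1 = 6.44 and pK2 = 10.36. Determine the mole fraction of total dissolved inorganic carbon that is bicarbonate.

α₁ = 1 / (1 + [H⁺]/K1 + K2/[H⁺]) = 1 / (1 + 10^-0.55 + 10^-3.37)
   = 1 / (1 + 0.28184 + 0.00042658) = 1/1.2823 = 0.7799

α₁ = 0.780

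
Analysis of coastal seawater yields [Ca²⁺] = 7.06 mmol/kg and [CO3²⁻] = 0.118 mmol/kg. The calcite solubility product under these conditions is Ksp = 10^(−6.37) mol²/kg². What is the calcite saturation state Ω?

Ksp = 10^(−6.37) = 4.266×10^-7
Ω = [Ca²⁺][CO3²⁻]/Ksp = (7.06×10^-3)(0.118×10^-3) / 4.266×10^-7 = 1.95

Ω = 1.95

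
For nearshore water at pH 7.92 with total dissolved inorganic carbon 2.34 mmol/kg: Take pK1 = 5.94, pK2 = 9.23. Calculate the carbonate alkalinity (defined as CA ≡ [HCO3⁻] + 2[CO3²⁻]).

CA = 2.43 mmol/kg

CA = [HCO3⁻] + 2[CO3²⁻] = (α₁ + 2α₂)·DIC
At pH 7.92: [H⁺]/K1 = 10^-1.98 = 0.010471, K2/[H⁺] = 10^-1.31 = 0.048978
α₁ = 1/(1 + 0.010471 + 0.048978) = 1/1.0594 = 0.9439; α₂ = α₁·K2/[H⁺] = 0.04623
α₁ + 2α₂ = 1.0363
CA = 1.0363 × 2.34 = 2.43 mmol/kg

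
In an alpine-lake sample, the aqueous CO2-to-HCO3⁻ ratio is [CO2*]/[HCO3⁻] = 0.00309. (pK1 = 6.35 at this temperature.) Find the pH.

pH = 8.86

From K1 = [H⁺][HCO3⁻]/[CO2*]:  pH = pK1 − log₁₀([CO2*]/[HCO3⁻])
log₁₀(0.00309) = -2.510
pH = 6.35 − (-2.510) = 8.86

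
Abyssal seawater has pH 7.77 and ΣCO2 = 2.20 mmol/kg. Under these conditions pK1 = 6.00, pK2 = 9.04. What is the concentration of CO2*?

[CO2*] = 0.0349 mmol/kg

α₀ = 1 / (1 + K1/[H⁺] + K1K2/[H⁺]²) = 1 / (1 + 10^+1.77 + 10^+0.50)
   = 1 / (1 + 58.884 + 3.1623) = 1/63.047 = 0.01586
[CO2*] = α₀ × DIC = 0.01586 × 2.20 = 0.0349 mmol/kg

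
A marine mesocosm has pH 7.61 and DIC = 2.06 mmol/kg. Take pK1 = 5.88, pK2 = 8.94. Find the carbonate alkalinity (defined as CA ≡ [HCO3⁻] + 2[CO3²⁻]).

CA = [HCO3⁻] + 2[CO3²⁻] = (α₁ + 2α₂)·DIC
At pH 7.61: [H⁺]/K1 = 10^-1.73 = 0.018621, K2/[H⁺] = 10^-1.33 = 0.046774
α₁ = 1/(1 + 0.018621 + 0.046774) = 1/1.0654 = 0.9386; α₂ = α₁·K2/[H⁺] = 0.04390
α₁ + 2α₂ = 1.0264
CA = 1.0264 × 2.06 = 2.11 mmol/kg

CA = 2.11 mmol/kg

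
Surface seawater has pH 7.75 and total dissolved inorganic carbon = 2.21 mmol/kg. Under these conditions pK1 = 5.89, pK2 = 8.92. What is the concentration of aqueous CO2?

α₀ = 1 / (1 + K1/[H⁺] + K1K2/[H⁺]²) = 1 / (1 + 10^+1.86 + 10^+0.69)
   = 1 / (1 + 72.444 + 4.8978) = 1/78.341 = 0.01276
[CO2*] = α₀ × DIC = 0.01276 × 2.21 = 0.0282 mmol/kg

[CO2*] = 0.0282 mmol/kg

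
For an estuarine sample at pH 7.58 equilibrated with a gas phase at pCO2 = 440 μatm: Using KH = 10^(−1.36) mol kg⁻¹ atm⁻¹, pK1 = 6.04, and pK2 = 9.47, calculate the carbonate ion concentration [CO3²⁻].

[CO3²⁻] = 8.58 μmol/kg

[CO2*] = KH · pCO2 = 10^(−1.36) × 440×10^-6 = 1.921×10^-5 mol/kg
α₀ = 1/(1 + K1/[H⁺] + K1K2/[H⁺]²) = 1/(1 + 10^+1.54 + 10^-0.35) = 0.02769
DIC = [CO2*]/α₀ = 1.921×10^-5 / 0.02769 = 0.6938 mmol/kg
[CO3²⁻] = α₂·DIC; α₂ = 0.01237, so [CO3²⁻] = 0.01237 × 0.6938 = 0.00858 mmol/kg = 8.58 μmol/kg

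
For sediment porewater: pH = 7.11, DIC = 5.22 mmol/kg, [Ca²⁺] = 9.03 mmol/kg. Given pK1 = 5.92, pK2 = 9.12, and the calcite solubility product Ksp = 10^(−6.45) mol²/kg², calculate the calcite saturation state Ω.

Ω = 1.21

α₂ = 1 / (1 + [H⁺]/K2 + [H⁺]²/(K1K2)) = 1 / (1 + 10^+2.01 + 10^+0.82)
   = 1 / (1 + 102.33 + 6.6069) = 1/109.94 = 0.009096
[CO3²⁻] = α₂ × DIC = 0.009096 × 5.22 = 0.04748 mmol/kg
Ksp = 10^(−6.45) = 3.548×10^-7
Ω = [Ca²⁺][CO3²⁻]/Ksp = (9.03×10^-3)(4.748×10^-5) / 3.548×10^-7 = 1.21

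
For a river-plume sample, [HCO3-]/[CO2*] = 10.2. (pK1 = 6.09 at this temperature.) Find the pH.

pH = 7.10

From K1 = [H⁺][HCO3-]/[CO2*]:  pH = pK1 + log₁₀([HCO3-]/[CO2*])
log₁₀(10.2) = +1.009
pH = 6.09 + (+1.009) = 7.10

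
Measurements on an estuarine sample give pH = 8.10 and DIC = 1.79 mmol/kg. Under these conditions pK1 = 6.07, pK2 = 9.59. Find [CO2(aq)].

[CO2*] = 16.0 μmol/kg

α₀ = 1 / (1 + K1/[H⁺] + K1K2/[H⁺]²) = 1 / (1 + 10^+2.03 + 10^+0.54)
   = 1 / (1 + 107.15 + 3.4674) = 1/111.62 = 0.008959
[CO2*] = α₀ × DIC = 0.008959 × 1.79 = 0.0160 mmol/kg = 16.0 μmol/kg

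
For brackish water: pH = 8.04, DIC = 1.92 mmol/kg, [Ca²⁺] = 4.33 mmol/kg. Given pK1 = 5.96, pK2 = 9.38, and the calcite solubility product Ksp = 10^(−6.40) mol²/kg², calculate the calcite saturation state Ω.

α₂ = 1 / (1 + [H⁺]/K2 + [H⁺]²/(K1K2)) = 1 / (1 + 10^+1.34 + 10^-0.74)
   = 1 / (1 + 21.878 + 0.18197) = 1/23.060 = 0.04337
[CO3²⁻] = α₂ × DIC = 0.04337 × 1.92 = 0.08326 mmol/kg
Ksp = 10^(−6.40) = 3.981×10^-7
Ω = [Ca²⁺][CO3²⁻]/Ksp = (4.33×10^-3)(8.326×10^-5) / 3.981×10^-7 = 0.906

Ω = 0.906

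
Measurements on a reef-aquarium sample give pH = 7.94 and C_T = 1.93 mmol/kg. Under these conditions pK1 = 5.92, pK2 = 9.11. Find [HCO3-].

α₁ = 1 / (1 + [H⁺]/K1 + K2/[H⁺]) = 1 / (1 + 10^-2.02 + 10^-1.17)
   = 1 / (1 + 0.0095499 + 0.067608) = 1/1.0772 = 0.9284
[HCO3⁻] = α₁ × DIC = 0.9284 × 1.93 = 1.79 mmol/kg

[HCO3⁻] = 1.79 mmol/kg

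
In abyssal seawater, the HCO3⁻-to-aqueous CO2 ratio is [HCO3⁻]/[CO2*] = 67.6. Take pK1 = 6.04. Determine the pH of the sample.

From K1 = [H⁺][HCO3⁻]/[CO2*]:  pH = pK1 + log₁₀([HCO3⁻]/[CO2*])
log₁₀(67.6) = +1.830
pH = 6.04 + (+1.830) = 7.87

pH = 7.87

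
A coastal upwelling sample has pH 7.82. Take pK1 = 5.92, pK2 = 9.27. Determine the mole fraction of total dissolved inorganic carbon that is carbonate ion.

α₂ = 1 / (1 + [H⁺]/K2 + [H⁺]²/(K1K2)) = 1 / (1 + 10^+1.45 + 10^-0.45)
   = 1 / (1 + 28.184 + 0.35481) = 1/29.539 = 0.03385

α₂ = 0.0339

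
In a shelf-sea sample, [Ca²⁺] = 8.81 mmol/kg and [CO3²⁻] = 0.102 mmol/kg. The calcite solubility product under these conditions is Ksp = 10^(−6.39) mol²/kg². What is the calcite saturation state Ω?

Ksp = 10^(−6.39) = 4.074×10^-7
Ω = [Ca²⁺][CO3²⁻]/Ksp = (8.81×10^-3)(0.102×10^-3) / 4.074×10^-7 = 2.21

Ω = 2.21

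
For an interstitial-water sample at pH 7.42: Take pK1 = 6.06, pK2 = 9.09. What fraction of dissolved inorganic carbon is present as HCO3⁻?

α₁ = 0.939

α₁ = 1 / (1 + [H⁺]/K1 + K2/[H⁺]) = 1 / (1 + 10^-1.36 + 10^-1.67)
   = 1 / (1 + 0.043652 + 0.021380) = 1/1.0650 = 0.9389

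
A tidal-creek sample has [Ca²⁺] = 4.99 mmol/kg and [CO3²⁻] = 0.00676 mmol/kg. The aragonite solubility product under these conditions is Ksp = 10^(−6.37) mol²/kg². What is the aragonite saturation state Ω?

Ω = 0.0791

Ksp = 10^(−6.37) = 4.266×10^-7
Ω = [Ca²⁺][CO3²⁻]/Ksp = (4.99×10^-3)(0.00676×10^-3) / 4.266×10^-7 = 0.0791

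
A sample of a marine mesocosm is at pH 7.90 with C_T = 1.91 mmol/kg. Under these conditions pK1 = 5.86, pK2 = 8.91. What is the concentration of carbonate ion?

α₂ = 1 / (1 + [H⁺]/K2 + [H⁺]²/(K1K2)) = 1 / (1 + 10^+1.01 + 10^-1.03)
   = 1 / (1 + 10.233 + 0.093325) = 1/11.326 = 0.08829
[CO3²⁻] = α₂ × DIC = 0.08829 × 1.91 = 0.169 mmol/kg

[CO3²⁻] = 0.169 mmol/kg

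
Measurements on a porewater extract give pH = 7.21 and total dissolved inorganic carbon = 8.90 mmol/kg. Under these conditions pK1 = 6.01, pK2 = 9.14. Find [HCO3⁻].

α₁ = 1 / (1 + [H⁺]/K1 + K2/[H⁺]) = 1 / (1 + 10^-1.20 + 10^-1.93)
   = 1 / (1 + 0.063096 + 0.011749) = 1/1.0748 = 0.9304
[HCO3⁻] = α₁ × DIC = 0.9304 × 8.90 = 8.28 mmol/kg

[HCO3⁻] = 8.28 mmol/kg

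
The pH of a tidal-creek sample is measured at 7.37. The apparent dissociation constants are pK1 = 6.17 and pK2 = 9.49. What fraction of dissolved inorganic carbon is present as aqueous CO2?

α₀ = 0.0589

α₀ = 1 / (1 + K1/[H⁺] + K1K2/[H⁺]²) = 1 / (1 + 10^+1.20 + 10^-0.92)
   = 1 / (1 + 15.849 + 0.12023) = 1/16.969 = 0.05893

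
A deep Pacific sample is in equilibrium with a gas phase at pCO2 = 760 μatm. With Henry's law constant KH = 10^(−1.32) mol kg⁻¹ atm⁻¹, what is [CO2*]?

KH = 10^(−1.32) = 4.786×10^-2 mol kg⁻¹ atm⁻¹
[CO2*] = KH · pCO2 = 4.786×10^-2 × 760×10^-6 atm = 3.64×10^-5 mol/kg

[CO2*] = 36.4 μmol/kg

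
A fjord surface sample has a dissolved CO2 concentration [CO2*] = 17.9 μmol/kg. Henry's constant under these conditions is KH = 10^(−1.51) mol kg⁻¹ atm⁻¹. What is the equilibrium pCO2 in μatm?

pCO2 = 579 μatm

KH = 10^(−1.51) = 3.090×10^-2 mol kg⁻¹ atm⁻¹
pCO2 = [CO2*]/KH = 17.9×10^-6 / 3.090×10^-2 = 5.79×10^-4 atm = 579 μatm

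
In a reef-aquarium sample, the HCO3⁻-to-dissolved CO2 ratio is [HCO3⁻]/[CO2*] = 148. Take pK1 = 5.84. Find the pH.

pH = 8.01

From K1 = [H⁺][HCO3⁻]/[CO2*]:  pH = pK1 + log₁₀([HCO3⁻]/[CO2*])
log₁₀(148) = +2.170
pH = 5.84 + (+2.170) = 8.01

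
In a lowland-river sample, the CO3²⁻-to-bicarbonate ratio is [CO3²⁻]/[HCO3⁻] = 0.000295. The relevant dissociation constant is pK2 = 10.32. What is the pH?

From K2 = [H⁺][CO3²⁻]/[HCO3⁻]:  pH = pK2 + log₁₀([CO3²⁻]/[HCO3⁻])
log₁₀(0.000295) = -3.530
pH = 10.32 + (-3.530) = 6.79

pH = 6.79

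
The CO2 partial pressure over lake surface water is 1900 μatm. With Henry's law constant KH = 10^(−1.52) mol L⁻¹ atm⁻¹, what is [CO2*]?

KH = 10^(−1.52) = 3.020×10^-2 mol L⁻¹ atm⁻¹
[CO2*] = KH · pCO2 = 3.020×10^-2 × 1900×10^-6 atm = 5.74×10^-5 mol/L

[CO2*] = 57.4 μmol/L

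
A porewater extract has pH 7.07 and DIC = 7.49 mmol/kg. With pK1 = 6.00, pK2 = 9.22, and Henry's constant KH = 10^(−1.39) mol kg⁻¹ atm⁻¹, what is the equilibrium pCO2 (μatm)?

pCO2 = 1.43×10^4 μatm

α₀ = 1 / (1 + K1/[H⁺] + K1K2/[H⁺]²) = 1 / (1 + 10^+1.07 + 10^-1.08)
   = 1 / (1 + 11.749 + 0.083176) = 1/12.832 = 0.07793
[CO2*] = α₀ × DIC = 0.07793 × 7.49 = 0.5837 mmol/kg
pCO2 = [CO2*]/KH = 5.837×10^-4 / 4.074×10^-2 = 1.43×10^4 μatm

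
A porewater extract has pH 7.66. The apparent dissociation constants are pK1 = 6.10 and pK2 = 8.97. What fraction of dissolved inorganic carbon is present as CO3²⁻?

α₂ = 0.0455

α₂ = 1 / (1 + [H⁺]/K2 + [H⁺]²/(K1K2)) = 1 / (1 + 10^+1.31 + 10^-0.25)
   = 1 / (1 + 20.417 + 0.56234) = 1/21.980 = 0.04550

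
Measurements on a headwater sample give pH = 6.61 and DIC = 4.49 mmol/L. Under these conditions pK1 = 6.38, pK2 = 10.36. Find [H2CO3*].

α₀ = 1 / (1 + K1/[H⁺] + K1K2/[H⁺]²) = 1 / (1 + 10^+0.23 + 10^-3.52)
   = 1 / (1 + 1.6982 + 0.00030200) = 1/2.6985 = 0.3706
[CO2*] = α₀ × DIC = 0.3706 × 4.49 = 1.66 mmol/L

[CO2*] = 1.66 mmol/L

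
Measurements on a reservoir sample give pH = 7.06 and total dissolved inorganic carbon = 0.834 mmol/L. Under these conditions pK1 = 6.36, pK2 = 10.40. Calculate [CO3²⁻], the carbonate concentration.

α₂ = 1 / (1 + [H⁺]/K2 + [H⁺]²/(K1K2)) = 1 / (1 + 10^+3.34 + 10^+2.64)
   = 1 / (1 + 2187.8 + 436.52) = 1/2625.3 = 0.0003809
[CO3²⁻] = α₂ × DIC = 0.0003809 × 0.834 = 0.000318 mmol/L = 0.318 μmol/L

[CO3²⁻] = 0.318 μmol/L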